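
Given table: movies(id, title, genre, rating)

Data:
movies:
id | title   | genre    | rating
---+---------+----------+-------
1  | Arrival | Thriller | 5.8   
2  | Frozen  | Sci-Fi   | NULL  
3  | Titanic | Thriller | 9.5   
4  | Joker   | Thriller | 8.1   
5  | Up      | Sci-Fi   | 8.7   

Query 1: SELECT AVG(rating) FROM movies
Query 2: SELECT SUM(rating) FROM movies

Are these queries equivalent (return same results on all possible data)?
No, not equivalent

Query 1 returns: [(8.025,)]
Query 2 returns: [(32.1,)]

Reason: AVG vs SUM give different aggregate values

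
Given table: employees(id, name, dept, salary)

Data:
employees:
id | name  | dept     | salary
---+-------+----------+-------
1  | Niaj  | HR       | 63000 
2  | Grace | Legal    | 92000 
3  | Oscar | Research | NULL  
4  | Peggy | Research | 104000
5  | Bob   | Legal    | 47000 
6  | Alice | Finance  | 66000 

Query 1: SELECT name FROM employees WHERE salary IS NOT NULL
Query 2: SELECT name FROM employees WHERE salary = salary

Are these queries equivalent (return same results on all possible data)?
Yes, equivalent

Both queries return: [('Alice',), ('Bob',), ('Grace',), ('Niaj',), ('Peggy',)]

Reason: IS NOT NULL vs self-equality (both exclude NULLs)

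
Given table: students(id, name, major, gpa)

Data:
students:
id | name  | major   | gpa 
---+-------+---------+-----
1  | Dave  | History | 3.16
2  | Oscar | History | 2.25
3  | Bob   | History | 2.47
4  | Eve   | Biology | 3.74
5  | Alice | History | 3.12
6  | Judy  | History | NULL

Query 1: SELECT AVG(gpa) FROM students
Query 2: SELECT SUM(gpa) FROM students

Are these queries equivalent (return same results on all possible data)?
No, not equivalent

Query 1 returns: [(2.948,)]
Query 2 returns: [(14.74,)]

Reason: AVG vs SUM give different aggregate values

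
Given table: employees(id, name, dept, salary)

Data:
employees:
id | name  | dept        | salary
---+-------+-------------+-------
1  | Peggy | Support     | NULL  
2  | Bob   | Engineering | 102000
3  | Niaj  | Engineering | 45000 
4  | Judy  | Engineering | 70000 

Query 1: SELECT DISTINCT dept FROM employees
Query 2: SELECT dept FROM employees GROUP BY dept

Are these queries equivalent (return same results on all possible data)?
Yes, equivalent

Both queries return: [('Engineering',), ('Support',)]

Reason: Both get unique depts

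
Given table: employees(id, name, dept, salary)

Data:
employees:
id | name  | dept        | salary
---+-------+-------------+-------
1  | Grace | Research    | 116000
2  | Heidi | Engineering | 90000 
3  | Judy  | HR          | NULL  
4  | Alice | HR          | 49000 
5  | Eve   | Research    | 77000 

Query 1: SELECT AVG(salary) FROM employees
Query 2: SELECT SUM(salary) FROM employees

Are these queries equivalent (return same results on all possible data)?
No, not equivalent

Query 1 returns: [(83000.0,)]
Query 2 returns: [(332000,)]

Reason: AVG vs SUM give different aggregate values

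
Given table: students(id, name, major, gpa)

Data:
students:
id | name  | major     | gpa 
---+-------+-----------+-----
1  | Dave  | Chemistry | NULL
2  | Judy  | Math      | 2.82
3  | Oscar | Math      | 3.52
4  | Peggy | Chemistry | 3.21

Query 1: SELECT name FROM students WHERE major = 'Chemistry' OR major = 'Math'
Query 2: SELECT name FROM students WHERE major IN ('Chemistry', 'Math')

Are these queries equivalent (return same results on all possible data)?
Yes, equivalent

Both queries return: [('Dave',), ('Judy',), ('Oscar',), ('Peggy',)]

Reason: OR vs IN are equivalent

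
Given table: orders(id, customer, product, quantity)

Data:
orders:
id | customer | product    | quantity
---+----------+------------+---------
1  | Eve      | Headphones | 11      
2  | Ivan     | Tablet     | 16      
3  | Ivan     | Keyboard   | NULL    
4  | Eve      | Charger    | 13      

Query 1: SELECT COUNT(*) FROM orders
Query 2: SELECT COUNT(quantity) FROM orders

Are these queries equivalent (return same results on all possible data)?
No, not equivalent

Query 1 returns: [(4,)]
Query 2 returns: [(3,)]

Reason: COUNT(*) includes NULLs, COUNT(column) excludes them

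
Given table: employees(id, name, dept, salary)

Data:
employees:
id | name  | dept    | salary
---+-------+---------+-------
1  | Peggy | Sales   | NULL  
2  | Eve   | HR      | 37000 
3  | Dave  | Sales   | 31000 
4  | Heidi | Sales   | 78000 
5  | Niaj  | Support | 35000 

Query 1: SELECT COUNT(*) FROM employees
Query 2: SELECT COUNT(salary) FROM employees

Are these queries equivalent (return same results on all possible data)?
No, not equivalent

Query 1 returns: [(5,)]
Query 2 returns: [(4,)]

Reason: COUNT(*) includes NULLs, COUNT(column) excludes them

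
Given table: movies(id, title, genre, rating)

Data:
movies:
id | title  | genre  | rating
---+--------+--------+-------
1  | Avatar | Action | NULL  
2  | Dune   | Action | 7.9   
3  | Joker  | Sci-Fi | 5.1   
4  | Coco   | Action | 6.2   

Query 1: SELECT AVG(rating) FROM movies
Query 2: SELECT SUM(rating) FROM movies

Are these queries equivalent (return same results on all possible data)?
No, not equivalent

Query 1 returns: [(6.3999999999999995,)]
Query 2 returns: [(19.2,)]

Reason: AVG vs SUM give different aggregate values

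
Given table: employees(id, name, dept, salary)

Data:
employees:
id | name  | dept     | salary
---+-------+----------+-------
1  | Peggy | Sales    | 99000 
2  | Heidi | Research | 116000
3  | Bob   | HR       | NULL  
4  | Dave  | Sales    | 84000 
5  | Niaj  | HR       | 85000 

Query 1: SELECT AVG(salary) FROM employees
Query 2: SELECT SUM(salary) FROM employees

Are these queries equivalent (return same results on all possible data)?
No, not equivalent

Query 1 returns: [(96000.0,)]
Query 2 returns: [(384000,)]

Reason: AVG vs SUM give different aggregate values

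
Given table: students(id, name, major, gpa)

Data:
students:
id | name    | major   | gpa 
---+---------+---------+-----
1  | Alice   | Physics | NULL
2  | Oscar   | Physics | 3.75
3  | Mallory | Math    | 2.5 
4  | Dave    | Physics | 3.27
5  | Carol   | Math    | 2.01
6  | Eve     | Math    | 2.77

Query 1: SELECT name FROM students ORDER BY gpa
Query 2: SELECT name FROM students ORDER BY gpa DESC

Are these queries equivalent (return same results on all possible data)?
No, not equivalent

Query 1 returns: [('Alice',), ('Carol',), ('Mallory',), ('Eve',), ('Dave',), ('Oscar',)]
Query 2 returns: [('Oscar',), ('Dave',), ('Eve',), ('Mallory',), ('Carol',), ('Alice',)]

Reason: ASC vs DESC gives opposite ordering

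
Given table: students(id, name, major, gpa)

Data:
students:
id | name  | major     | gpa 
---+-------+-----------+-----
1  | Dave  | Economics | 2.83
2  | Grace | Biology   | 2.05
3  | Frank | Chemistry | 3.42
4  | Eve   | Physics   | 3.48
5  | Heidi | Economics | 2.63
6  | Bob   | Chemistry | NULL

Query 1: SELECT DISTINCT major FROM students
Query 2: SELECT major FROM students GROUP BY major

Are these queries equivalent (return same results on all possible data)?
Yes, equivalent

Both queries return: [('Biology',), ('Chemistry',), ('Economics',), ('Physics',)]

Reason: Both get unique majors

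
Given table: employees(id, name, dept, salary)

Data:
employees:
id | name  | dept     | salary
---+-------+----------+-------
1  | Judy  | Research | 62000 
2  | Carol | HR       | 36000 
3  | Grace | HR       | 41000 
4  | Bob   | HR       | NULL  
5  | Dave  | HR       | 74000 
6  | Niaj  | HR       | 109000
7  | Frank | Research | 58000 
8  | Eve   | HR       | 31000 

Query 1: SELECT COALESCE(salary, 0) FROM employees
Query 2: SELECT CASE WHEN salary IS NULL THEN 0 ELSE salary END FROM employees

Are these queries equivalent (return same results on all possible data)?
Yes, equivalent

Both queries return: [(0,), (31000,), (36000,), (41000,), (58000,), (62000,), (74000,), (109000,)]

Reason: COALESCE vs CASE for NULL handling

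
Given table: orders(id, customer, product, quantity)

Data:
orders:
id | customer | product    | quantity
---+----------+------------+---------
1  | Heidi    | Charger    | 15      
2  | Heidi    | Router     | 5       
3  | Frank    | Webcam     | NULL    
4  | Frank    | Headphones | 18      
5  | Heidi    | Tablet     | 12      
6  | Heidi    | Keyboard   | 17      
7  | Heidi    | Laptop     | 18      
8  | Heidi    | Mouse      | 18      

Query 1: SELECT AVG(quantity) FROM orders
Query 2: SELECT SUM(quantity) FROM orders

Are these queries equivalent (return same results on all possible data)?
No, not equivalent

Query 1 returns: [(14.714285714285714,)]
Query 2 returns: [(103,)]

Reason: AVG vs SUM give different aggregate values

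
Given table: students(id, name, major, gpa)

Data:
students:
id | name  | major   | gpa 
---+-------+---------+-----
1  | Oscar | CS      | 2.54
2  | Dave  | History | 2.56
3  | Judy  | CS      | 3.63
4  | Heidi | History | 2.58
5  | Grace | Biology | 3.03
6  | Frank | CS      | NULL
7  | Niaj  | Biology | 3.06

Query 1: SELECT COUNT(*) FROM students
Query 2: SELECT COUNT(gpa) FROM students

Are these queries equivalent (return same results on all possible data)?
No, not equivalent

Query 1 returns: [(7,)]
Query 2 returns: [(6,)]

Reason: COUNT(*) includes NULLs, COUNT(column) excludes them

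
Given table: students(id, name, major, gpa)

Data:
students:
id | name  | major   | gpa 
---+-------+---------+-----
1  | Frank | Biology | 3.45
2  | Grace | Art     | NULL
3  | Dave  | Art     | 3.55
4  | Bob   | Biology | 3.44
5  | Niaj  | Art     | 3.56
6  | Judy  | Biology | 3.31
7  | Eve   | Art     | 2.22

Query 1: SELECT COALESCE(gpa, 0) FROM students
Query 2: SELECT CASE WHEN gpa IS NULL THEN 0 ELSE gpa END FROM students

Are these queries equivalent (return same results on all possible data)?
Yes, equivalent

Both queries return: [(0,), (2.22,), (3.31,), (3.44,), (3.45,), (3.55,), (3.56,)]

Reason: COALESCE vs CASE for NULL handling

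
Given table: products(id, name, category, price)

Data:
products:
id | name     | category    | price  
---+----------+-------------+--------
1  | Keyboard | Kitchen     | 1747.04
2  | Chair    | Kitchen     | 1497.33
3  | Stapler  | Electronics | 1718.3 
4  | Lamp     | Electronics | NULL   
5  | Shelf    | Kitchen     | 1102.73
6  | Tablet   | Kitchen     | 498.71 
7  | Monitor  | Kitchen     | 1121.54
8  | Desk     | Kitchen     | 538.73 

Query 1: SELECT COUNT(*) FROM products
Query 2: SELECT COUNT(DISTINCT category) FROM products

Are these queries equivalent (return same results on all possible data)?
No, not equivalent

Query 1 returns: [(8,)]
Query 2 returns: [(2,)]

Reason: COUNT(*) counts rows, COUNT(DISTINCT category) counts unique categorys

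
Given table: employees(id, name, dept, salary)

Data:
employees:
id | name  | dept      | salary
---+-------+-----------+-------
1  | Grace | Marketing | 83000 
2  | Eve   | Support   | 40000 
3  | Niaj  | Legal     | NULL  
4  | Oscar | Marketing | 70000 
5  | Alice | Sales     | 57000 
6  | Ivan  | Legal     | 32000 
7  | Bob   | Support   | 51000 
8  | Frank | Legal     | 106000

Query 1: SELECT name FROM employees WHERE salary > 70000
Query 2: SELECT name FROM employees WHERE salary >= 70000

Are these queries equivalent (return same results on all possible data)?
No, not equivalent

Query 1 returns: [('Grace',), ('Frank',)]
Query 2 returns: [('Grace',), ('Oscar',), ('Frank',)]

Reason: > vs >= gives different results when salary = 70000 exists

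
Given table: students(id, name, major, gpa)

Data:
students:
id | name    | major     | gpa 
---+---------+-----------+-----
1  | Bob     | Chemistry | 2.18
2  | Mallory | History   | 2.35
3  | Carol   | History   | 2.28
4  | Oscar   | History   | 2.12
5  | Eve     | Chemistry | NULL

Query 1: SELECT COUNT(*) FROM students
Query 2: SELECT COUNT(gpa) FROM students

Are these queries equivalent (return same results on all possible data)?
No, not equivalent

Query 1 returns: [(5,)]
Query 2 returns: [(4,)]

Reason: COUNT(*) includes NULLs, COUNT(column) excludes them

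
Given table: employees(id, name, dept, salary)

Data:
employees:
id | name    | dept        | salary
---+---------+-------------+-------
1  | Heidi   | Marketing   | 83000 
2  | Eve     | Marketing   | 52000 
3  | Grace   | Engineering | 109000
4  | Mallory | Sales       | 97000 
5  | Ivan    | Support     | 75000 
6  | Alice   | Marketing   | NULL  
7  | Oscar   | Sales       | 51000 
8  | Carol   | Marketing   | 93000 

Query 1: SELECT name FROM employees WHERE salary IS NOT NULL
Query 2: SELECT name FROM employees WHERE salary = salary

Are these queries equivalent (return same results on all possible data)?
Yes, equivalent

Both queries return: [('Carol',), ('Eve',), ('Grace',), ('Heidi',), ('Ivan',), ('Mallory',), ('Oscar',)]

Reason: IS NOT NULL vs self-equality (both exclude NULLs)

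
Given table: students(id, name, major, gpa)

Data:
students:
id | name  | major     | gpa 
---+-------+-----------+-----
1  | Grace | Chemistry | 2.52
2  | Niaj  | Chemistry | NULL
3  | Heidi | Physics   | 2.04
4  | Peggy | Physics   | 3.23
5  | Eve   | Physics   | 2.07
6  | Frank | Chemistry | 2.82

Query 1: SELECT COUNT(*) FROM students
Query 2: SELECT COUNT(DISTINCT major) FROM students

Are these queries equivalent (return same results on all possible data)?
No, not equivalent

Query 1 returns: [(6,)]
Query 2 returns: [(2,)]

Reason: COUNT(*) counts rows, COUNT(DISTINCT major) counts unique majors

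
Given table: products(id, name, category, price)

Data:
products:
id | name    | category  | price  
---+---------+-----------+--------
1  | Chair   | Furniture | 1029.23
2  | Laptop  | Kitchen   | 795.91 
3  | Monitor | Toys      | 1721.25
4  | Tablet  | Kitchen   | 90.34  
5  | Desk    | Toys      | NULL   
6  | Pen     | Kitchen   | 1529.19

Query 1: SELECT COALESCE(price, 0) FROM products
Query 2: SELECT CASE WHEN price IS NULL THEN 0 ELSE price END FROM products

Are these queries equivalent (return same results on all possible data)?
Yes, equivalent

Both queries return: [(0,), (90.34,), (795.91,), (1029.23,), (1529.19,), (1721.25,)]

Reason: COALESCE vs CASE for NULL handling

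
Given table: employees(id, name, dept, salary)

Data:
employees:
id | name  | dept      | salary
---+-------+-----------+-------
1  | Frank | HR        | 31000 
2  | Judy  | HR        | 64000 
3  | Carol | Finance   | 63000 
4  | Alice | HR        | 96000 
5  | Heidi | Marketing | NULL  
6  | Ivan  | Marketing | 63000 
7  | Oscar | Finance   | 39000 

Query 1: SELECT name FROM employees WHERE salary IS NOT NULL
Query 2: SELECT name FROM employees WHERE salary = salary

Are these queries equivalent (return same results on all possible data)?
Yes, equivalent

Both queries return: [('Alice',), ('Carol',), ('Frank',), ('Ivan',), ('Judy',), ('Oscar',)]

Reason: IS NOT NULL vs self-equality (both exclude NULLs)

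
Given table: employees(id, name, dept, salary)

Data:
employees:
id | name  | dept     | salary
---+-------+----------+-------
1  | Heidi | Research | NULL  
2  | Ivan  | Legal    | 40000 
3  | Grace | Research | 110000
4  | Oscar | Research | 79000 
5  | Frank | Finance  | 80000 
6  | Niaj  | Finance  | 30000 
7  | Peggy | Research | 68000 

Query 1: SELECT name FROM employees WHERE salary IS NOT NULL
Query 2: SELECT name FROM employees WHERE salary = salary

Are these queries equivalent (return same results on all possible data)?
Yes, equivalent

Both queries return: [('Frank',), ('Grace',), ('Ivan',), ('Niaj',), ('Oscar',), ('Peggy',)]

Reason: IS NOT NULL vs self-equality (both exclude NULLs)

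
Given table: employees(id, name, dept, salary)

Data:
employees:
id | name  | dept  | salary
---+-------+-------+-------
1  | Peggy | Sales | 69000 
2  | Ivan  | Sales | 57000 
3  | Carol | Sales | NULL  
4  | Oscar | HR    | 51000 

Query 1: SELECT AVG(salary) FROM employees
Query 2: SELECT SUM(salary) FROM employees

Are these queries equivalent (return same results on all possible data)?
No, not equivalent

Query 1 returns: [(59000.0,)]
Query 2 returns: [(177000,)]

Reason: AVG vs SUM give different aggregate values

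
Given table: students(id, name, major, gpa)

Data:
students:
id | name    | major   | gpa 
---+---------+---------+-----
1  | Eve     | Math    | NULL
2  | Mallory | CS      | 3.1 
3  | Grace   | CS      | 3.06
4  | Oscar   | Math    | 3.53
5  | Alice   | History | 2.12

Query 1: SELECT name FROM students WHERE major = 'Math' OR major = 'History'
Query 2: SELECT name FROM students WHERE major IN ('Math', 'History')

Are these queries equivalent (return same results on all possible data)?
Yes, equivalent

Both queries return: [('Alice',), ('Eve',), ('Oscar',)]

Reason: OR vs IN are equivalent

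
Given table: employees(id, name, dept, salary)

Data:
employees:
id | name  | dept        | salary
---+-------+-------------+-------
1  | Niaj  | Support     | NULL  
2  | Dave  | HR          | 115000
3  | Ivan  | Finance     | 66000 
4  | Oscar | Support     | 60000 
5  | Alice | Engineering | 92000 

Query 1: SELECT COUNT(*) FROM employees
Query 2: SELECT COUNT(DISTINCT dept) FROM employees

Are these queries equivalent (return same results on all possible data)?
No, not equivalent

Query 1 returns: [(5,)]
Query 2 returns: [(4,)]

Reason: COUNT(*) counts rows, COUNT(DISTINCT dept) counts unique depts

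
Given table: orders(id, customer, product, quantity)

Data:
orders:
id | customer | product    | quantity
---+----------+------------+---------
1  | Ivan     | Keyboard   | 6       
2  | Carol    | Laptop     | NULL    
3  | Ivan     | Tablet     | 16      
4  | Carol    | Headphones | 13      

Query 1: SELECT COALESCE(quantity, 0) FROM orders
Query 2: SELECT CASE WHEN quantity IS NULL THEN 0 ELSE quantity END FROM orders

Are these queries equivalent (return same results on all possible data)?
Yes, equivalent

Both queries return: [(0,), (6,), (13,), (16,)]

Reason: COALESCE vs CASE for NULL handling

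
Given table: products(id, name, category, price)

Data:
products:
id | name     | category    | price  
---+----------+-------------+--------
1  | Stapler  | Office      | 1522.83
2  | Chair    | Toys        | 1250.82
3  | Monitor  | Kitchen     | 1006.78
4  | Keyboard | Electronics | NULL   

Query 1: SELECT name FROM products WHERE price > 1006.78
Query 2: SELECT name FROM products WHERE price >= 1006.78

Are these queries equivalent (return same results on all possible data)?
No, not equivalent

Query 1 returns: [('Stapler',), ('Chair',)]
Query 2 returns: [('Stapler',), ('Chair',), ('Monitor',)]

Reason: > vs >= gives different results when price = 1006.78 exists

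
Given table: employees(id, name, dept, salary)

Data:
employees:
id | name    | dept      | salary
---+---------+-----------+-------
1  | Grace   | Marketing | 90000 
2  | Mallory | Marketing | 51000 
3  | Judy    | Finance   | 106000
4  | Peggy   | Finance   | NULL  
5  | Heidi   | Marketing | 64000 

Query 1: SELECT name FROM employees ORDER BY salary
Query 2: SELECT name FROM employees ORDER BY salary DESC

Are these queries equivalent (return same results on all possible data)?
No, not equivalent

Query 1 returns: [('Peggy',), ('Mallory',), ('Heidi',), ('Grace',), ('Judy',)]
Query 2 returns: [('Judy',), ('Grace',), ('Heidi',), ('Mallory',), ('Peggy',)]

Reason: ASC vs DESC gives opposite ordering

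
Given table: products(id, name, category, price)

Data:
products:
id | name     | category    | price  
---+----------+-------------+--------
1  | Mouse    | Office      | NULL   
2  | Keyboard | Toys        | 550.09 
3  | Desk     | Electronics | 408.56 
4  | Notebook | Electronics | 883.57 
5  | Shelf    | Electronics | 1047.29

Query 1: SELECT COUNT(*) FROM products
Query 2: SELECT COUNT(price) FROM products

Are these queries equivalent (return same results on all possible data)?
No, not equivalent

Query 1 returns: [(5,)]
Query 2 returns: [(4,)]

Reason: COUNT(*) includes NULLs, COUNT(column) excludes them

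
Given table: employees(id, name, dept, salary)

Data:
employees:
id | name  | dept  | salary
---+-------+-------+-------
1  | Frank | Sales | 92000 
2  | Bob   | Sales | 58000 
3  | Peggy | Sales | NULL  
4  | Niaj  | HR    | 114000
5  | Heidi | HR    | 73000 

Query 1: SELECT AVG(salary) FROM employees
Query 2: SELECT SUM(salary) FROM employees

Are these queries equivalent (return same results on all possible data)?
No, not equivalent

Query 1 returns: [(84250.0,)]
Query 2 returns: [(337000,)]

Reason: AVG vs SUM give different aggregate values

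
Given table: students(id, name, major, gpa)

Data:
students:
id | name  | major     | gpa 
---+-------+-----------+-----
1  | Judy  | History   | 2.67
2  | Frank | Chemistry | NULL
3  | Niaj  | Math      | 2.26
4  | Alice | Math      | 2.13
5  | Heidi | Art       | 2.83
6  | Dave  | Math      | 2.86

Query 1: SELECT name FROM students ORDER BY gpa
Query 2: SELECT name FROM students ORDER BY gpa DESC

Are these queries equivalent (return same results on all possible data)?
No, not equivalent

Query 1 returns: [('Frank',), ('Alice',), ('Niaj',), ('Judy',), ('Heidi',), ('Dave',)]
Query 2 returns: [('Dave',), ('Heidi',), ('Judy',), ('Niaj',), ('Alice',), ('Frank',)]

Reason: ASC vs DESC gives opposite ordering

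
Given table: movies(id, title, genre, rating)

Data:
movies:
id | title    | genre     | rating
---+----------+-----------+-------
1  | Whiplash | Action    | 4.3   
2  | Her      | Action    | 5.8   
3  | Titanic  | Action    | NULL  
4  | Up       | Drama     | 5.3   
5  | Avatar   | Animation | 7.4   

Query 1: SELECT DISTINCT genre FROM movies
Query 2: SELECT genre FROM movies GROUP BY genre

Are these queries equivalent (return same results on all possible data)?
Yes, equivalent

Both queries return: [('Action',), ('Animation',), ('Drama',)]

Reason: Both get unique genres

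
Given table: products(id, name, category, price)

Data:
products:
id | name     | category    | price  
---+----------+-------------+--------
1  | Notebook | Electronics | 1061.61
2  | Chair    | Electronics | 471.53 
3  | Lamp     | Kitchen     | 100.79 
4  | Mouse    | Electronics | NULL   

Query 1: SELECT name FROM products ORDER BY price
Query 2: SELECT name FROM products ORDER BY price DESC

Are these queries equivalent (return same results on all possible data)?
No, not equivalent

Query 1 returns: [('Mouse',), ('Lamp',), ('Chair',), ('Notebook',)]
Query 2 returns: [('Notebook',), ('Chair',), ('Lamp',), ('Mouse',)]

Reason: ASC vs DESC gives opposite ordering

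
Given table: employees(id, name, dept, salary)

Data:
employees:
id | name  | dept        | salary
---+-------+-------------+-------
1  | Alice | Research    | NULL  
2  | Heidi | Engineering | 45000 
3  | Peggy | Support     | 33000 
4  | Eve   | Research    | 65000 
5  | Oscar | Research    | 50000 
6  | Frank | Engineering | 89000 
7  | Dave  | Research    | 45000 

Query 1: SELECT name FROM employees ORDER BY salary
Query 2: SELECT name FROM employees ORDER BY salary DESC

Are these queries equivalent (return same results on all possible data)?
No, not equivalent

Query 1 returns: [('Alice',), ('Peggy',), ('Heidi',), ('Dave',), ('Oscar',), ('Eve',), ('Frank',)]
Query 2 returns: [('Frank',), ('Eve',), ('Oscar',), ('Heidi',), ('Dave',), ('Peggy',), ('Alice',)]

Reason: ASC vs DESC gives opposite ordering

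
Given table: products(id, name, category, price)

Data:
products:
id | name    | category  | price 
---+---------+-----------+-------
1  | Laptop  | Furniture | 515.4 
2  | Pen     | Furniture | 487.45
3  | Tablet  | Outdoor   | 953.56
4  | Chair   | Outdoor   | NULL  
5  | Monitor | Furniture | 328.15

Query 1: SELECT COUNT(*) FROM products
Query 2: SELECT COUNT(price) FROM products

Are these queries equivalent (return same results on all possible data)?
No, not equivalent

Query 1 returns: [(5,)]
Query 2 returns: [(4,)]

Reason: COUNT(*) includes NULLs, COUNT(column) excludes them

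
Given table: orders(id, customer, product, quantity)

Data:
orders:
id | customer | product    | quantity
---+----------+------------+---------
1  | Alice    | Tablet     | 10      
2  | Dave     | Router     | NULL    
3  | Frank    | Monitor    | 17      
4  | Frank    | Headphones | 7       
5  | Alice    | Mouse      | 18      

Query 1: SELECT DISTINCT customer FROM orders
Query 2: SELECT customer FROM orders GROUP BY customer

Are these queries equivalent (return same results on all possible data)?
Yes, equivalent

Both queries return: [('Alice',), ('Dave',), ('Frank',)]

Reason: Both get unique customers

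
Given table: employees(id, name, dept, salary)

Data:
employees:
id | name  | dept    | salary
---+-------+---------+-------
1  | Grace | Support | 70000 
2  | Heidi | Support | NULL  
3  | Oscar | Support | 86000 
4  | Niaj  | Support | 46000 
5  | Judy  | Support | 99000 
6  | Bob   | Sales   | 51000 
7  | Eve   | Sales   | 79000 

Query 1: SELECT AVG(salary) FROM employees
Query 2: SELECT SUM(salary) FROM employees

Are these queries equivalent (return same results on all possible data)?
No, not equivalent

Query 1 returns: [(71833.33333333333,)]
Query 2 returns: [(431000,)]

Reason: AVG vs SUM give different aggregate values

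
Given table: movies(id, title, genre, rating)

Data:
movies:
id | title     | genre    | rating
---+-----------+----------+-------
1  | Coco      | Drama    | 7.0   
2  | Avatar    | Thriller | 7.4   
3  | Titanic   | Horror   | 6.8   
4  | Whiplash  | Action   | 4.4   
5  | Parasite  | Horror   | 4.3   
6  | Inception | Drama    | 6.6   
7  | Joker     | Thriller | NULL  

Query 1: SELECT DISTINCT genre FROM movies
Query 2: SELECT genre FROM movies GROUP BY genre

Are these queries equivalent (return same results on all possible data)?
Yes, equivalent

Both queries return: [('Action',), ('Drama',), ('Horror',), ('Thriller',)]

Reason: Both get unique genres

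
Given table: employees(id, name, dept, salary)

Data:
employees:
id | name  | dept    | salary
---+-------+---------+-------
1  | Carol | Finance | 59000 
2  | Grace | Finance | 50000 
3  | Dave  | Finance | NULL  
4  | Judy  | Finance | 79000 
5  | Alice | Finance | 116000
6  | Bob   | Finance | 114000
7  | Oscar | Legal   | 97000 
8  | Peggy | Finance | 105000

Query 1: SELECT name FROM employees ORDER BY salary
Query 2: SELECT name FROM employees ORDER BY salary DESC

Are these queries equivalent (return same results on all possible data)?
No, not equivalent

Query 1 returns: [('Dave',), ('Grace',), ('Carol',), ('Judy',), ('Oscar',), ('Peggy',), ('Bob',), ('Alice',)]
Query 2 returns: [('Alice',), ('Bob',), ('Peggy',), ('Oscar',), ('Judy',), ('Carol',), ('Grace',), ('Dave',)]

Reason: ASC vs DESC gives opposite ordering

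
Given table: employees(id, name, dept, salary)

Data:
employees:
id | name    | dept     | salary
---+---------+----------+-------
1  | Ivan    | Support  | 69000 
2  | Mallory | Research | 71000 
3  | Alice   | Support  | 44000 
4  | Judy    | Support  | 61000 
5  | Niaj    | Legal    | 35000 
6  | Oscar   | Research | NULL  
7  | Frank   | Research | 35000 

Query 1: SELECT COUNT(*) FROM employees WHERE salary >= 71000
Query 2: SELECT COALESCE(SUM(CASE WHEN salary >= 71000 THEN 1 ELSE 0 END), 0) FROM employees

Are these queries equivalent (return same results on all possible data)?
Yes, equivalent

Both queries return: [(1,)]

Reason: COUNT with WHERE vs conditional SUM (COALESCE handles empty-table NULL)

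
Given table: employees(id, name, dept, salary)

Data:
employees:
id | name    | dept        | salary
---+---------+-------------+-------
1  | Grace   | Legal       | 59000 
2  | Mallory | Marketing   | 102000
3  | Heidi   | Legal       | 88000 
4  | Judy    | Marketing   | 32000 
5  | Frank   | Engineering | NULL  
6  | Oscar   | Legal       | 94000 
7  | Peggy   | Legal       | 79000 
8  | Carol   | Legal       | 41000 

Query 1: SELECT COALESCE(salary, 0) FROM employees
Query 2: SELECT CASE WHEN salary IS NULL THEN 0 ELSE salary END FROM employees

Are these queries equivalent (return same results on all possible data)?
Yes, equivalent

Both queries return: [(0,), (32000,), (41000,), (59000,), (79000,), (88000,), (94000,), (102000,)]

Reason: COALESCE vs CASE for NULL handling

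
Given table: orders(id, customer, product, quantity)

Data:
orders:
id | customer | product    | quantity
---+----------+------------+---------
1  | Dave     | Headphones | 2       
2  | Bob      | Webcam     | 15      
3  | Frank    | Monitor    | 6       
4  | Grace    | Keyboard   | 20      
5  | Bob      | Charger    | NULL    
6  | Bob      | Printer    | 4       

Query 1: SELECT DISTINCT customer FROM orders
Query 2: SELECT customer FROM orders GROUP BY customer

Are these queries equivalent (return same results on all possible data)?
Yes, equivalent

Both queries return: [('Bob',), ('Dave',), ('Frank',), ('Grace',)]

Reason: Both get unique customers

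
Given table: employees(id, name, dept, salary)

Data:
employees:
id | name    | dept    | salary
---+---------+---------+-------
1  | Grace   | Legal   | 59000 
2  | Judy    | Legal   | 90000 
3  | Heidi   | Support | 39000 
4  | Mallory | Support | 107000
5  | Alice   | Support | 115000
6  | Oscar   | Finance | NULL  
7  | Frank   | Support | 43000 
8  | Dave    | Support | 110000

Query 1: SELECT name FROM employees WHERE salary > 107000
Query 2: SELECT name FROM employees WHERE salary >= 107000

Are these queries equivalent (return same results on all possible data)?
No, not equivalent

Query 1 returns: [('Alice',), ('Dave',)]
Query 2 returns: [('Mallory',), ('Alice',), ('Dave',)]

Reason: > vs >= gives different results when salary = 107000 exists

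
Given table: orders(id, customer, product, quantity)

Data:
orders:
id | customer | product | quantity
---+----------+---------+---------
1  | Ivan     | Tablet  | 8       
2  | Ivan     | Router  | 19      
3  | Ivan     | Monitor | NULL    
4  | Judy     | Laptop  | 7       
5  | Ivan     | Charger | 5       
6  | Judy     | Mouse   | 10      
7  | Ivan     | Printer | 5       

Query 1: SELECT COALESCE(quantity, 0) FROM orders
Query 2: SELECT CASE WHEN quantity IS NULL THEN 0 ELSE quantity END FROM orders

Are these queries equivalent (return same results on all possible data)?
Yes, equivalent

Both queries return: [(0,), (5,), (5,), (7,), (8,), (10,), (19,)]

Reason: COALESCE vs CASE for NULL handling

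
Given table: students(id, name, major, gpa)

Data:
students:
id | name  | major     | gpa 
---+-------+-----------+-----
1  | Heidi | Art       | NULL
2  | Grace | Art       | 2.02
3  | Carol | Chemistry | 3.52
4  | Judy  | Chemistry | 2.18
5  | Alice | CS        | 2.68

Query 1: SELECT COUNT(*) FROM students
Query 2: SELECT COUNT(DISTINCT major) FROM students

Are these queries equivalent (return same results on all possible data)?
No, not equivalent

Query 1 returns: [(5,)]
Query 2 returns: [(3,)]

Reason: COUNT(*) counts rows, COUNT(DISTINCT major) counts unique majors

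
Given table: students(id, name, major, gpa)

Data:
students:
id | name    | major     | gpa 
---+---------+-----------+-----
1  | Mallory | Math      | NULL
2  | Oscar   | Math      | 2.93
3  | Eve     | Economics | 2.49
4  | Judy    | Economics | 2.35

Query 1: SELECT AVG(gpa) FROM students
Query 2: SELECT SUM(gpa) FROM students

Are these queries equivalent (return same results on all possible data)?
No, not equivalent

Query 1 returns: [(2.5900000000000003,)]
Query 2 returns: [(7.7700000000000005,)]

Reason: AVG vs SUM give different aggregate values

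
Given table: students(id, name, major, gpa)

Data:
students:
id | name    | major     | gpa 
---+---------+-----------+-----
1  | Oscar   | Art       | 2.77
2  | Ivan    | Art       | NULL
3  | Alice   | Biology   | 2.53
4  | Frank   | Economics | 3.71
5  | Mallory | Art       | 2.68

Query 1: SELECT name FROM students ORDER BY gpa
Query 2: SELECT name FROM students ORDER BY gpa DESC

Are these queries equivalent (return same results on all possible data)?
No, not equivalent

Query 1 returns: [('Ivan',), ('Alice',), ('Mallory',), ('Oscar',), ('Frank',)]
Query 2 returns: [('Frank',), ('Oscar',), ('Mallory',), ('Alice',), ('Ivan',)]

Reason: ASC vs DESC gives opposite ordering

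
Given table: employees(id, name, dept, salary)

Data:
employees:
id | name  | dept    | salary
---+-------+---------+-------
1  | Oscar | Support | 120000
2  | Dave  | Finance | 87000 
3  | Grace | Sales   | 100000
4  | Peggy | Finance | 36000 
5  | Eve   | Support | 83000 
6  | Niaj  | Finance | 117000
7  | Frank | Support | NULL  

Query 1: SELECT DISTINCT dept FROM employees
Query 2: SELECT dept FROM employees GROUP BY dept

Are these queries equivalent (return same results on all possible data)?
Yes, equivalent

Both queries return: [('Finance',), ('Sales',), ('Support',)]

Reason: Both get unique depts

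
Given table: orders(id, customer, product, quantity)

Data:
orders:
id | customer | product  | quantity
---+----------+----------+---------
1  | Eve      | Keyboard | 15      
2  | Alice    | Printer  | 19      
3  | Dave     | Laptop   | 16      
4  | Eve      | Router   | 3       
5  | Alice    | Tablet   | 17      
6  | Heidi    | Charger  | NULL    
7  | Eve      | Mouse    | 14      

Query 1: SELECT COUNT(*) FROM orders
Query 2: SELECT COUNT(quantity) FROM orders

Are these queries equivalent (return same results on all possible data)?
No, not equivalent

Query 1 returns: [(7,)]
Query 2 returns: [(6,)]

Reason: COUNT(*) includes NULLs, COUNT(column) excludes them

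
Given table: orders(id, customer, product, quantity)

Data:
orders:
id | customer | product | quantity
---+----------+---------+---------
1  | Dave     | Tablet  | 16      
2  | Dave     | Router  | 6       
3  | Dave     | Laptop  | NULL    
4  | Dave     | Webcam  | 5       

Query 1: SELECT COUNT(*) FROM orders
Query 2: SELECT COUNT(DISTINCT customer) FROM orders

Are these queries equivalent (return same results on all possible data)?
No, not equivalent

Query 1 returns: [(4,)]
Query 2 returns: [(1,)]

Reason: COUNT(*) counts rows, COUNT(DISTINCT customer) counts unique customers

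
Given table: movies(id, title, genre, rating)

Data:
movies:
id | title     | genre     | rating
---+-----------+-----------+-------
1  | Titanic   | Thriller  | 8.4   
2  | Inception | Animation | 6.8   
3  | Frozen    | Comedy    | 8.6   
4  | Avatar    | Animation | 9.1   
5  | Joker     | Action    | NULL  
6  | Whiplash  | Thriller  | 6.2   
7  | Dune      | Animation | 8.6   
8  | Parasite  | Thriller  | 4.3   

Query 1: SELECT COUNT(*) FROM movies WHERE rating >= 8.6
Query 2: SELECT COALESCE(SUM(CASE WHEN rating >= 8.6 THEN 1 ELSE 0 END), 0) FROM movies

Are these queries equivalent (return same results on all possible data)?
Yes, equivalent

Both queries return: [(3,)]

Reason: COUNT with WHERE vs conditional SUM (COALESCE handles empty-table NULL)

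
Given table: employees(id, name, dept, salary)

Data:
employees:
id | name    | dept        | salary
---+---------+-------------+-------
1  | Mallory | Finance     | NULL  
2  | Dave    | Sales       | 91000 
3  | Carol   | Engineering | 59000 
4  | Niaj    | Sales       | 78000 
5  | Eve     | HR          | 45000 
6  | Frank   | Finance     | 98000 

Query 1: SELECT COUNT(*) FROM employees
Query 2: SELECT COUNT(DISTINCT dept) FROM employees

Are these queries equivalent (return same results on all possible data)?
No, not equivalent

Query 1 returns: [(6,)]
Query 2 returns: [(4,)]

Reason: COUNT(*) counts rows, COUNT(DISTINCT dept) counts unique depts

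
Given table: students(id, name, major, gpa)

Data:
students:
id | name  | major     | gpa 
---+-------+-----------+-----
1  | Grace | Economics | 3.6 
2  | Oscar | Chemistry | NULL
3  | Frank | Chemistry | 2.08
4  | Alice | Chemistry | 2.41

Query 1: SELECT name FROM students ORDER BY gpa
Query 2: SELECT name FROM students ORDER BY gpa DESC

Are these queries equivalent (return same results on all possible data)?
No, not equivalent

Query 1 returns: [('Oscar',), ('Frank',), ('Alice',), ('Grace',)]
Query 2 returns: [('Grace',), ('Alice',), ('Frank',), ('Oscar',)]

Reason: ASC vs DESC gives opposite ordering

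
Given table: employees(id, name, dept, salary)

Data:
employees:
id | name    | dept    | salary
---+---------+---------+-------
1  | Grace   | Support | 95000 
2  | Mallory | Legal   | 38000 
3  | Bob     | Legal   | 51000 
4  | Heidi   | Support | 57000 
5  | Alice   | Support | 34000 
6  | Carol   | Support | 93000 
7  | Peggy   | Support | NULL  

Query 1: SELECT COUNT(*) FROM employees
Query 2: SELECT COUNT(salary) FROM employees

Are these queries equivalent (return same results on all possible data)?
No, not equivalent

Query 1 returns: [(7,)]
Query 2 returns: [(6,)]

Reason: COUNT(*) includes NULLs, COUNT(column) excludes them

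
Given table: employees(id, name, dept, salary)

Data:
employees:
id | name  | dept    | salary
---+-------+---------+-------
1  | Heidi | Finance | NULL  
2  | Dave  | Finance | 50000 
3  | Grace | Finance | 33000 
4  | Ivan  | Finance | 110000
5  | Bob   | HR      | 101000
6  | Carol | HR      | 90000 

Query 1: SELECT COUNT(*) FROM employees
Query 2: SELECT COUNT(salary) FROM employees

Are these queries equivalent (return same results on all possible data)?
No, not equivalent

Query 1 returns: [(6,)]
Query 2 returns: [(5,)]

Reason: COUNT(*) includes NULLs, COUNT(column) excludes them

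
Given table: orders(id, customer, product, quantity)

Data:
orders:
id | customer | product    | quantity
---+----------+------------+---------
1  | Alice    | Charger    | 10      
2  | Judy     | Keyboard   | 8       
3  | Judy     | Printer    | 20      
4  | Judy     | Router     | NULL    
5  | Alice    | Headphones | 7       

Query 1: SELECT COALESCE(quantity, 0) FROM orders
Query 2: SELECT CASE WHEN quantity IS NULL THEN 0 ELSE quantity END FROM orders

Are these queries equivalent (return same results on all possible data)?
Yes, equivalent

Both queries return: [(0,), (7,), (8,), (10,), (20,)]

Reason: COALESCE vs CASE for NULL handling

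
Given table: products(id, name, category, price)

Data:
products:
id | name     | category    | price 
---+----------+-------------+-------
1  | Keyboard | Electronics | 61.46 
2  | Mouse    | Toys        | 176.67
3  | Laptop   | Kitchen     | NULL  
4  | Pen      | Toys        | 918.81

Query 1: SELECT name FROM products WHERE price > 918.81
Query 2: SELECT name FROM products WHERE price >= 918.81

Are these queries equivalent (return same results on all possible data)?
No, not equivalent

Query 1 returns: []
Query 2 returns: [('Pen',)]

Reason: > vs >= gives different results when price = 918.81 exists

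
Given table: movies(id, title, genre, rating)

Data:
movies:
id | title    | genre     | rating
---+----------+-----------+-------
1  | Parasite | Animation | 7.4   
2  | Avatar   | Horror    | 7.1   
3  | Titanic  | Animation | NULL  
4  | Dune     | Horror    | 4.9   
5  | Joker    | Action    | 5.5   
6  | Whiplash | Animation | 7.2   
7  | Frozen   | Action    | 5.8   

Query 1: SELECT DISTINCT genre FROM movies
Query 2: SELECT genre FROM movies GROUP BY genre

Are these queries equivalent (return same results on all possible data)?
Yes, equivalent

Both queries return: [('Action',), ('Animation',), ('Horror',)]

Reason: Both get unique genres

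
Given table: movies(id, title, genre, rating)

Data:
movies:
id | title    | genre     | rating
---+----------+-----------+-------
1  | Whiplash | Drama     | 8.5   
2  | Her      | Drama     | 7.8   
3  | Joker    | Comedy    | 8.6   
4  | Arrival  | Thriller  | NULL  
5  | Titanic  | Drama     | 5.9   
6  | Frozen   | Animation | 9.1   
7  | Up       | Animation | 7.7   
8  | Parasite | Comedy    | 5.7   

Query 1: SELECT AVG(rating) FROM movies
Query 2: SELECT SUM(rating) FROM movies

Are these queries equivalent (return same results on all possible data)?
No, not equivalent

Query 1 returns: [(7.614285714285714,)]
Query 2 returns: [(53.3,)]

Reason: AVG vs SUM give different aggregate values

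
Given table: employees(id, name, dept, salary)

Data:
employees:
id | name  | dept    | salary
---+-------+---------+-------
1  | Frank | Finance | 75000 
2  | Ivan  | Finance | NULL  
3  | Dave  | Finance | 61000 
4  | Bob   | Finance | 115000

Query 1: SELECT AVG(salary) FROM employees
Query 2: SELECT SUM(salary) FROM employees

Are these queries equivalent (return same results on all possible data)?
No, not equivalent

Query 1 returns: [(83666.66666666667,)]
Query 2 returns: [(251000,)]

Reason: AVG vs SUM give different aggregate values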